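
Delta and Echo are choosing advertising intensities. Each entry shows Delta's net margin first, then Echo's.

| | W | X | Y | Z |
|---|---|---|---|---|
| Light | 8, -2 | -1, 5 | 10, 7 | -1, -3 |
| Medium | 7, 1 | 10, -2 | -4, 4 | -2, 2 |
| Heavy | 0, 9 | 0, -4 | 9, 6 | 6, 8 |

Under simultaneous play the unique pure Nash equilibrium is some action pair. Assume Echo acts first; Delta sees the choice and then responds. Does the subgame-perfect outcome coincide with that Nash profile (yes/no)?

Solve by backward induction (Echo leads).
- W: Delta compares 8, 7, 0 and picks Light; Echo would get -2.
- X: Delta compares -1, 10, 0 and picks Medium; Echo would get -2.
- Y: Delta compares 10, -4, 9 and picks Light; Echo would get 7.
- Z: Delta compares -1, -2, 6 and picks Heavy; Echo would get 8.
Maximizing over -2, -2, 7, 8, Echo chooses Z. Subgame-perfect outcome: (Heavy, Z) with payoffs (6, 8).
For the simultaneous game, intersect best replies.
Delta's best replies: W→Light; X→Medium; Y→Light; Z→Heavy.
Echo's best replies: Light→Y; Medium→Y; Heavy→W.
Only (Light, Y) has each player best-responding; Nash payoffs (10, 7).
Sequential outcome (Heavy, Z) differs from the Nash profile (Light, Y).

no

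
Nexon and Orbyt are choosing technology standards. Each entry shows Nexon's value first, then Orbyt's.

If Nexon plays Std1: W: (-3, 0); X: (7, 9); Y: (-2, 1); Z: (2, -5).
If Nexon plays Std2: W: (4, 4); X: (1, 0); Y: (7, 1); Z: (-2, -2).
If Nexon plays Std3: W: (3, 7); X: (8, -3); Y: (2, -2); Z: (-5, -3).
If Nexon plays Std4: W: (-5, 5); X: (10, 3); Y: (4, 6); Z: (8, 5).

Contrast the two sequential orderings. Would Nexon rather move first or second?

second

If Nexon leads: Orbyt's best replies are Std1→X, Std2→W, Std3→W, Std4→Y; Nexon's induced payoffs 7, 4, 3, 4; outcome (Std1, X), payoffs (7, 9).
If Orbyt leads: Nexon's best replies are W→Std2, X→Std4, Y→Std2, Z→Std4; Orbyt's induced payoffs 4, 3, 1, 5; outcome (Std4, Z), payoffs (8, 5).
Nexon gets 7 moving first and 8 moving second, so Nexon prefers to move second.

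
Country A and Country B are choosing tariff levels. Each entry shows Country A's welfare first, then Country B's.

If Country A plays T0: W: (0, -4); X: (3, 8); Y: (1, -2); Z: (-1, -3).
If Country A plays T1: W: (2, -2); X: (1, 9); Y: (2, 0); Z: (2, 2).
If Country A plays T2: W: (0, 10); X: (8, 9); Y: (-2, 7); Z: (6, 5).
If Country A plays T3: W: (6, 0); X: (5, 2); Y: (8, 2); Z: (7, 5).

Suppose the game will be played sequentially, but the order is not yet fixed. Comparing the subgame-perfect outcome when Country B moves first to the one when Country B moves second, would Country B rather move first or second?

If Country A leads: Country B's best replies are T0→X, T1→X, T2→W, T3→Z; Country A's induced payoffs 3, 1, 0, 7; outcome (T3, Z), payoffs (7, 5).
If Country B leads: Country A's best replies are W→T3, X→T2, Y→T3, Z→T3; Country B's induced payoffs 0, 9, 2, 5; outcome (T2, X), payoffs (8, 9).
Country B gets 9 moving first and 5 moving second, so Country B prefers to move first.

first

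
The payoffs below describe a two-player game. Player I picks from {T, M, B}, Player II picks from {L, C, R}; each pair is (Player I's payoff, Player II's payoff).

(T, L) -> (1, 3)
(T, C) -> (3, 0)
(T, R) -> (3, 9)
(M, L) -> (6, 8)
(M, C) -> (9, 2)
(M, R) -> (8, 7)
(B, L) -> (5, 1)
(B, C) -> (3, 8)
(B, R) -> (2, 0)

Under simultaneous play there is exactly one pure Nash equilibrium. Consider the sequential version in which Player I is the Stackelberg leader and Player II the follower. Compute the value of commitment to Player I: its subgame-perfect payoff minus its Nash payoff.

0

Solve by backward induction (Player I leads).
- T → Player II plays R (best of 3, 0, 9); Player I gets 3.
- M → Player II plays L (best of 8, 2, 7); Player I gets 6.
- B → Player II plays C (best of 1, 8, 0); Player I gets 3.
Maximizing over 3, 6, 3, Player I chooses M. Subgame-perfect outcome: (M, L) with payoffs (6, 8).
For the simultaneous game, intersect best replies.
Player I's best replies: L→M; C→M; R→M.
Player II's best replies: T→R; M→L; B→C.
Only (M, L) has each player best-responding; Nash payoffs (6, 8).
Player I's commitment gain: 6 − 6 = 0.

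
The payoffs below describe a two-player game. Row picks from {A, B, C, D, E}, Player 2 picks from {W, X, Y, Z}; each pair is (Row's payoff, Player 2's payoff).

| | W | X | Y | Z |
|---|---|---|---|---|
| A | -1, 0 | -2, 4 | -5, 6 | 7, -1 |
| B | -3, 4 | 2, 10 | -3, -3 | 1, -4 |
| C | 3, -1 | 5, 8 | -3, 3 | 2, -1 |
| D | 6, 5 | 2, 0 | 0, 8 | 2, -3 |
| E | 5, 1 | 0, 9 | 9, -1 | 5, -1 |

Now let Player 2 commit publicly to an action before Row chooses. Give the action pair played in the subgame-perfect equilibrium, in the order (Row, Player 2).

(C, X)

Work backward from Row's decision.
- W: BR = D, leader payoff 5.
- X: BR = C, leader payoff 8.
- Y: BR = E, leader payoff -1.
- Z: BR = A, leader payoff -1.
Maximizing over 5, 8, -1, -1, Player 2 chooses X. Subgame-perfect outcome: (C, X) with payoffs (5, 8).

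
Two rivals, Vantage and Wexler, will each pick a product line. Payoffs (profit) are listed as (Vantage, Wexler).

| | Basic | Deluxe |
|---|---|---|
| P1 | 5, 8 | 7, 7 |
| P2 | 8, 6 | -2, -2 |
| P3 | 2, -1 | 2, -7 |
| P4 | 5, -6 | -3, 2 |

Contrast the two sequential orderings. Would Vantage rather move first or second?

first

If Vantage leads: Wexler's best replies are P1→Basic, P2→Basic, P3→Basic, P4→Deluxe; Vantage's induced payoffs 5, 8, 2, -3; outcome (P2, Basic), payoffs (8, 6).
If Wexler leads: Vantage's best replies are Basic→P2, Deluxe→P1; Wexler's induced payoffs 6, 7; outcome (P1, Deluxe), payoffs (7, 7).
Vantage gets 8 moving first and 7 moving second, so Vantage prefers to move first.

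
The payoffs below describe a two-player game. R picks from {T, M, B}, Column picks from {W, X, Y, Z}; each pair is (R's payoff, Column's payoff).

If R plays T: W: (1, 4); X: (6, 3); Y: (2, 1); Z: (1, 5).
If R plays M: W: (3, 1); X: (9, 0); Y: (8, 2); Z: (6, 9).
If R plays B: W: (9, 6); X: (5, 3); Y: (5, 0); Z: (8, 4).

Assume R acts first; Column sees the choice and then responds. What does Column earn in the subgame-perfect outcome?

6

Work backward from Column's decision.
- T: BR = Z, leader payoff 1.
- M: BR = Z, leader payoff 6.
- B: BR = W, leader payoff 9.
Maximizing over 1, 6, 9, R chooses B. Subgame-perfect outcome: (B, W) with payoffs (9, 6).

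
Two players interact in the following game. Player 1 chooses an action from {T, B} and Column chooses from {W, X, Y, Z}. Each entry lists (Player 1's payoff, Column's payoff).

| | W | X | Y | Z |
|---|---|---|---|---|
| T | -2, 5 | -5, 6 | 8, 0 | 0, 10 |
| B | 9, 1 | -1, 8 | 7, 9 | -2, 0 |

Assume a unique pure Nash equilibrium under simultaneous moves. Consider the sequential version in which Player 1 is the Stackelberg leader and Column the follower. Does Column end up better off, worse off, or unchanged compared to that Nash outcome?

Column best-responds to each possible Player 1 move:
- T: Column compares 5, 6, 0, 10 and picks Z; Player 1 would get 0.
- B: Column compares 1, 8, 9, 0 and picks Y; Player 1 would get 7.
Player 1's induced payoffs are 0, 7, so Player 1 commits to B. Subgame-perfect outcome: (B, Y) with payoffs (7, 9).
For the simultaneous game, intersect best replies.
Player 1's best replies: W→B; X→B; Y→T; Z→T.
Column's best replies: T→Z; B→Y.
The unique mutual best reply is (T, Z), giving (0, 10).
Column earns 9 sequentially versus 10 at the Nash outcome: worse off.

worse off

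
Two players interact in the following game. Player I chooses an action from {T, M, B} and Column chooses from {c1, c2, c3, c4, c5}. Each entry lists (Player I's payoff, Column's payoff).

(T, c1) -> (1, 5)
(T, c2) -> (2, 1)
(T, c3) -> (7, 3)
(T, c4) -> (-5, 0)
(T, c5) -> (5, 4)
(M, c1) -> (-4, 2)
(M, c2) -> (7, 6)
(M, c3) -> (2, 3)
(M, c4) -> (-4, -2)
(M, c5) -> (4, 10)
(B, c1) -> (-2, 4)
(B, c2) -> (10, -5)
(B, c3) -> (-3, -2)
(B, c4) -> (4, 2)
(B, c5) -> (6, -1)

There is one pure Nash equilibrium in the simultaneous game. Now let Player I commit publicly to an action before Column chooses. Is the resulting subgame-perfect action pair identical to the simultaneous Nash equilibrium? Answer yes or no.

no

Column best-responds to each possible Player I move:
- T → Column plays c1 (best of 5, 1, 3, 0, 4); Player I gets 1.
- M → Column plays c5 (best of 2, 6, 3, -2, 10); Player I gets 4.
- B → Column plays c1 (best of 4, -5, -2, 2, -1); Player I gets -2.
Player I's induced payoffs are 1, 4, -2, so Player I commits to M. Subgame-perfect outcome: (M, c5) with payoffs (4, 10).
Under simultaneous play:
Player I's best replies: c1→T; c2→B; c3→T; c4→B; c5→B.
Column's best replies: T→c1; M→c5; B→c1.
The unique mutual best reply is (T, c1), giving (1, 5).
Sequential outcome (M, c5) differs from the Nash profile (T, c1).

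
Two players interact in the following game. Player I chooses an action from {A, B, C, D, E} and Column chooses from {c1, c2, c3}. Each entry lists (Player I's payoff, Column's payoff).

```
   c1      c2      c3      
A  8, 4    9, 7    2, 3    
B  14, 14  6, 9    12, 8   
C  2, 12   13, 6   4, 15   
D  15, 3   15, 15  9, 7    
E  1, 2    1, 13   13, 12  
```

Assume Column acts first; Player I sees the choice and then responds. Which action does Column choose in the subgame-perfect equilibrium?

c2

Player I best-responds to each possible Column move:
- c1: BR = D, leader payoff 3.
- c2: BR = D, leader payoff 15.
- c3: BR = E, leader payoff 12.
Maximizing over 3, 15, 12, Column chooses c2. Subgame-perfect outcome: (D, c2) with payoffs (15, 15).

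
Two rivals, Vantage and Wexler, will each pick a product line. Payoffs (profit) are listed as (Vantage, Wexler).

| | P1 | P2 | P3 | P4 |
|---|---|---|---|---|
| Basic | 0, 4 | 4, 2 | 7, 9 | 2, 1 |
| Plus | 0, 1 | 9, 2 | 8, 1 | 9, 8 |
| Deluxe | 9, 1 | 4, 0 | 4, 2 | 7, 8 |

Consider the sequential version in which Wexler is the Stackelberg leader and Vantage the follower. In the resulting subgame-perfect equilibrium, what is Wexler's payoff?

8

Solve by backward induction (Wexler leads).
- P1 → Vantage plays Deluxe (best of 0, 0, 9); Wexler gets 1.
- P2 → Vantage plays Plus (best of 4, 9, 4); Wexler gets 2.
- P3 → Vantage plays Plus (best of 7, 8, 4); Wexler gets 1.
- P4 → Vantage plays Plus (best of 2, 9, 7); Wexler gets 8.
Wexler's induced payoffs are 1, 2, 1, 8, so Wexler commits to P4. Subgame-perfect outcome: (Plus, P4) with payoffs (9, 8).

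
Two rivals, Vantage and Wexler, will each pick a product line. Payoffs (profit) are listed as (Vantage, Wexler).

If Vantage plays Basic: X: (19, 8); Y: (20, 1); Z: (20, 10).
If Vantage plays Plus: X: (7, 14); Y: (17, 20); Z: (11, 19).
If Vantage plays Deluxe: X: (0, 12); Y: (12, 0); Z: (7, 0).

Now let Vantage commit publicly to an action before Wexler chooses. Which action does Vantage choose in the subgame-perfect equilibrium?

Work backward from Wexler's decision.
- Basic → Wexler plays Z (best of 8, 1, 10); Vantage gets 20.
- Plus → Wexler plays Y (best of 14, 20, 19); Vantage gets 17.
- Deluxe → Wexler plays X (best of 12, 0, 0); Vantage gets 0.
Maximizing over 20, 17, 0, Vantage chooses Basic. Subgame-perfect outcome: (Basic, Z) with payoffs (20, 10).

Basic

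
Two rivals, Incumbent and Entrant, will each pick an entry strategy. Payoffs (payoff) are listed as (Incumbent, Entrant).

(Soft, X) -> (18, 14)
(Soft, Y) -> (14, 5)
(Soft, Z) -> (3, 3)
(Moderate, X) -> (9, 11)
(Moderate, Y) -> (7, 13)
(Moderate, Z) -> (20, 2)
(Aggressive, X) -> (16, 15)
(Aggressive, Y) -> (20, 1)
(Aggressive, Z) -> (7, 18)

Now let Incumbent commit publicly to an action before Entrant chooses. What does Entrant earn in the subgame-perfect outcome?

14

Backward induction with Incumbent moving first.
- Soft → Entrant plays X (best of 14, 5, 3); Incumbent gets 18.
- Moderate → Entrant plays Y (best of 11, 13, 2); Incumbent gets 7.
- Aggressive → Entrant plays Z (best of 15, 1, 18); Incumbent gets 7.
Incumbent's induced payoffs are 18, 7, 7, so Incumbent commits to Soft. Subgame-perfect outcome: (Soft, X) with payoffs (18, 14).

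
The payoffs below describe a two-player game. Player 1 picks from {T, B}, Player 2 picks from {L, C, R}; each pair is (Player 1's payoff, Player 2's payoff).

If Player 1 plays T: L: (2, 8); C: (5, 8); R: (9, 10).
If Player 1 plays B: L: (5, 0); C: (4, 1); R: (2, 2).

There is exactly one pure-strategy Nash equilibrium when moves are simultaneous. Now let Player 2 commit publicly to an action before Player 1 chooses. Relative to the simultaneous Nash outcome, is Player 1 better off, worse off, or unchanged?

unchanged

Player 1 best-responds to each possible Player 2 move:
- L → Player 1 plays B (best of 2, 5); Player 2 gets 0.
- C → Player 1 plays T (best of 5, 4); Player 2 gets 8.
- R → Player 1 plays T (best of 9, 2); Player 2 gets 10.
Among 0, 8, 10, the best is 10 at R. Subgame-perfect outcome: (T, R) with payoffs (9, 10).
Under simultaneous play:
Player 1's best replies: L→B; C→T; R→T.
Player 2's best replies: T→R; B→R.
Only (T, R) has each player best-responding; Nash payoffs (9, 10).
Player 1 earns 9 sequentially versus 9 at the Nash outcome: unchanged.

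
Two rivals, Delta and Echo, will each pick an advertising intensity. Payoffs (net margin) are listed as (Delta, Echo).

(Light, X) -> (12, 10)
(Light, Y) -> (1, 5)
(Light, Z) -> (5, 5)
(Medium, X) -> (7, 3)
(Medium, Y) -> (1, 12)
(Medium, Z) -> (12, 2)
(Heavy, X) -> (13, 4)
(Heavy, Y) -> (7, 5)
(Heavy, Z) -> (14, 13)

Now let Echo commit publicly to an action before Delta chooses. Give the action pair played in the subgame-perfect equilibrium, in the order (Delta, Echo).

(Heavy, Z)

Delta best-responds to each possible Echo move:
- X: Delta compares 12, 7, 13 and picks Heavy; Echo would get 4.
- Y: Delta compares 1, 1, 7 and picks Heavy; Echo would get 5.
- Z: Delta compares 5, 12, 14 and picks Heavy; Echo would get 13.
Echo's induced payoffs are 4, 5, 13, so Echo commits to Z. Subgame-perfect outcome: (Heavy, Z) with payoffs (14, 13).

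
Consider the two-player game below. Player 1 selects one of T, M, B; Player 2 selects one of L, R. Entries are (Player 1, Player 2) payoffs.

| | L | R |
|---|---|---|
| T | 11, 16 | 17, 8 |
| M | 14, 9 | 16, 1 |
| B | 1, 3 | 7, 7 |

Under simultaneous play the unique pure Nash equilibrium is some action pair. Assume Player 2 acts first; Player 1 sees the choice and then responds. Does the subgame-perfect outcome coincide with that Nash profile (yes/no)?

Solve by backward induction (Player 2 leads).
- L: BR = M, leader payoff 9.
- R: BR = T, leader payoff 8.
Among 9, 8, the best is 9 at L. Subgame-perfect outcome: (M, L) with payoffs (14, 9).
Now find the simultaneous Nash equilibrium.
Player 1's best replies: L→M; R→T.
Player 2's best replies: T→L; M→L; B→R.
Only (M, L) has each player best-responding; Nash payoffs (14, 9).
Sequential outcome (M, L) coincides with the Nash profile (M, L).

yes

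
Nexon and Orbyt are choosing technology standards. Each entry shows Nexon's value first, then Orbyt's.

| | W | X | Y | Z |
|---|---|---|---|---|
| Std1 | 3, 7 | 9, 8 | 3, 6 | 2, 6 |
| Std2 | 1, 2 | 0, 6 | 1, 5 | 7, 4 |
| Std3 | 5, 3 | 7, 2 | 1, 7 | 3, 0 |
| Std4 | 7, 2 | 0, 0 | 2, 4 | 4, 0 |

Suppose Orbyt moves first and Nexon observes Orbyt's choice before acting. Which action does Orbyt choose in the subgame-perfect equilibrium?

Solve by backward induction (Orbyt leads).
- W: Nexon compares 3, 1, 5, 7 and picks Std4; Orbyt would get 2.
- X: Nexon compares 9, 0, 7, 0 and picks Std1; Orbyt would get 8.
- Y: Nexon compares 3, 1, 1, 2 and picks Std1; Orbyt would get 6.
- Z: Nexon compares 2, 7, 3, 4 and picks Std2; Orbyt would get 4.
Orbyt's induced payoffs are 2, 8, 6, 4, so Orbyt commits to X. Subgame-perfect outcome: (Std1, X) with payoffs (9, 8).

X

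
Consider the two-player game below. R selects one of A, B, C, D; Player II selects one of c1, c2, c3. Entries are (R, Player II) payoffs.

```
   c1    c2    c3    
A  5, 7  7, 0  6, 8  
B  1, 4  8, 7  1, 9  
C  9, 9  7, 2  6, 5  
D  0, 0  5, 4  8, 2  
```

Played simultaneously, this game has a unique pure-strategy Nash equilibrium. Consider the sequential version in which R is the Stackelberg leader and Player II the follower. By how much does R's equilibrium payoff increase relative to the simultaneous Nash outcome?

0

Solve by backward induction (R leads).
- A: BR = c3, leader payoff 6.
- B: BR = c3, leader payoff 1.
- C: BR = c1, leader payoff 9.
- D: BR = c2, leader payoff 5.
Maximizing over 6, 1, 9, 5, R chooses C. Subgame-perfect outcome: (C, c1) with payoffs (9, 9).
Now find the simultaneous Nash equilibrium.
R's best replies: c1→C; c2→B; c3→D.
Player II's best replies: A→c3; B→c3; C→c1; D→c2.
The unique mutual best reply is (C, c1), giving (9, 9).
R's commitment gain: 9 − 9 = 0.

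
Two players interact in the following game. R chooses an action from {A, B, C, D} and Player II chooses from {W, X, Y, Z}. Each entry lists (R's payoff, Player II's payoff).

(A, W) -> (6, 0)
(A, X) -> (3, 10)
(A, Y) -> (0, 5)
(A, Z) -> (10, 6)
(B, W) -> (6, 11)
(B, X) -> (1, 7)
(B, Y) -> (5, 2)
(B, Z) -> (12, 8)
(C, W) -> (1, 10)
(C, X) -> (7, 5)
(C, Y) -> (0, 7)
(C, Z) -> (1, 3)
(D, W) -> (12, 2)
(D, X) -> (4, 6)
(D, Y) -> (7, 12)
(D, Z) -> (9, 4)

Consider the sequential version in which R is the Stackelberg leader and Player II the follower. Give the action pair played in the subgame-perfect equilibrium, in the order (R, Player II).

(D, Y)

Work backward from Player II's decision.
- A → Player II plays X (best of 0, 10, 5, 6); R gets 3.
- B → Player II plays W (best of 11, 7, 2, 8); R gets 6.
- C → Player II plays W (best of 10, 5, 7, 3); R gets 1.
- D → Player II plays Y (best of 2, 6, 12, 4); R gets 7.
Maximizing over 3, 6, 1, 7, R chooses D. Subgame-perfect outcome: (D, Y) with payoffs (7, 12).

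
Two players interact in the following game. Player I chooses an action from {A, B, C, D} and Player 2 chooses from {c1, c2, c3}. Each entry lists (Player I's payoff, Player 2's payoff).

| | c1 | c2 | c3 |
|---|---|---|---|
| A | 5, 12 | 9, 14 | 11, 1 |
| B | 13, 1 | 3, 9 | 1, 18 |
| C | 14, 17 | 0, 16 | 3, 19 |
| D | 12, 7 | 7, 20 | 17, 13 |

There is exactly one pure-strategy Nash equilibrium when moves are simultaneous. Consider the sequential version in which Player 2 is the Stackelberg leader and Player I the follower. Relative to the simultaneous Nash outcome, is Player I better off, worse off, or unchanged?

better off

Backward induction with Player 2 moving first.
- c1 → Player I plays C (best of 5, 13, 14, 12); Player 2 gets 17.
- c2 → Player I plays A (best of 9, 3, 0, 7); Player 2 gets 14.
- c3 → Player I plays D (best of 11, 1, 3, 17); Player 2 gets 13.
Maximizing over 17, 14, 13, Player 2 chooses c1. Subgame-perfect outcome: (C, c1) with payoffs (14, 17).
For the simultaneous game, intersect best replies.
Player I's best replies: c1→C; c2→A; c3→D.
Player 2's best replies: A→c2; B→c3; C→c3; D→c2.
Only (A, c2) has each player best-responding; Nash payoffs (9, 14).
Player I earns 14 sequentially versus 9 at the Nash outcome: better off.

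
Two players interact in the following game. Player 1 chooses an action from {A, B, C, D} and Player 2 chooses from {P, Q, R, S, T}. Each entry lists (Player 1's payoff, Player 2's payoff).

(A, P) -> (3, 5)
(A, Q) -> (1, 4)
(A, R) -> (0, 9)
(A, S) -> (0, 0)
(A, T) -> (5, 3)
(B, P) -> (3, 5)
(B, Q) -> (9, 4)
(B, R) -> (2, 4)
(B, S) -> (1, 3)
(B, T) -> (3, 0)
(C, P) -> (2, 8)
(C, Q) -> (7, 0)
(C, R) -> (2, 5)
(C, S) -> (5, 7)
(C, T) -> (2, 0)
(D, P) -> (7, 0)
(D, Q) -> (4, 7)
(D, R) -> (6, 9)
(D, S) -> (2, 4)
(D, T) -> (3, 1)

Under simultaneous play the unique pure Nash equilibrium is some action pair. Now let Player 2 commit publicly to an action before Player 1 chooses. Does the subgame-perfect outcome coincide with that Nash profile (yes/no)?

Solve by backward induction (Player 2 leads).
- P → Player 1 plays D (best of 3, 3, 2, 7); Player 2 gets 0.
- Q → Player 1 plays B (best of 1, 9, 7, 4); Player 2 gets 4.
- R → Player 1 plays D (best of 0, 2, 2, 6); Player 2 gets 9.
- S → Player 1 plays C (best of 0, 1, 5, 2); Player 2 gets 7.
- T → Player 1 plays A (best of 5, 3, 2, 3); Player 2 gets 3.
Among 0, 4, 9, 7, 3, the best is 9 at R. Subgame-perfect outcome: (D, R) with payoffs (6, 9).
Now find the simultaneous Nash equilibrium.
Player 1's best replies: P→D; Q→B; R→D; S→C; T→A.
Player 2's best replies: A→R; B→P; C→P; D→R.
Only (D, R) has each player best-responding; Nash payoffs (6, 9).
Sequential outcome (D, R) coincides with the Nash profile (D, R).

yes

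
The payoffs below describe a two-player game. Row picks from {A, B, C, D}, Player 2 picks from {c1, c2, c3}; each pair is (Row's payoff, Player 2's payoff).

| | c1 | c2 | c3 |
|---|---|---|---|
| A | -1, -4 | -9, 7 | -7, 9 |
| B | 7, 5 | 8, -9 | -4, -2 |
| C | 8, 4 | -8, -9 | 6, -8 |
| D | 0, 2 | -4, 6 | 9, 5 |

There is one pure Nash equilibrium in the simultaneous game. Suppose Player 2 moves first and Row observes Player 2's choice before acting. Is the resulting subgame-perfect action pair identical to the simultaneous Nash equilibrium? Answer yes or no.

Work backward from Row's decision.
- c1: Row compares -1, 7, 8, 0 and picks C; Player 2 would get 4.
- c2: Row compares -9, 8, -8, -4 and picks B; Player 2 would get -9.
- c3: Row compares -7, -4, 6, 9 and picks D; Player 2 would get 5.
Maximizing over 4, -9, 5, Player 2 chooses c3. Subgame-perfect outcome: (D, c3) with payoffs (9, 5).
For the simultaneous game, intersect best replies.
Row's best replies: c1→C; c2→B; c3→D.
Player 2's best replies: A→c3; B→c1; C→c1; D→c2.
Only (C, c1) has each player best-responding; Nash payoffs (8, 4).
Sequential outcome (D, c3) differs from the Nash profile (C, c1).

no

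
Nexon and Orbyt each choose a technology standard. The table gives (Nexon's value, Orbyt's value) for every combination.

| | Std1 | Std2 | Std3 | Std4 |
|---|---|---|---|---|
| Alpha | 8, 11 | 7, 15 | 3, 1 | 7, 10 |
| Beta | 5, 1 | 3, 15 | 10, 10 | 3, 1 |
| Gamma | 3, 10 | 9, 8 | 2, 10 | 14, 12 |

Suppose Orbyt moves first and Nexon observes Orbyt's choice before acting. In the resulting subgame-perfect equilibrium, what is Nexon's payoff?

14

Work backward from Nexon's decision.
- Std1 → Nexon plays Alpha (best of 8, 5, 3); Orbyt gets 11.
- Std2 → Nexon plays Gamma (best of 7, 3, 9); Orbyt gets 8.
- Std3 → Nexon plays Beta (best of 3, 10, 2); Orbyt gets 10.
- Std4 → Nexon plays Gamma (best of 7, 3, 14); Orbyt gets 12.
Among 11, 8, 10, 12, the best is 12 at Std4. Subgame-perfect outcome: (Gamma, Std4) with payoffs (14, 12).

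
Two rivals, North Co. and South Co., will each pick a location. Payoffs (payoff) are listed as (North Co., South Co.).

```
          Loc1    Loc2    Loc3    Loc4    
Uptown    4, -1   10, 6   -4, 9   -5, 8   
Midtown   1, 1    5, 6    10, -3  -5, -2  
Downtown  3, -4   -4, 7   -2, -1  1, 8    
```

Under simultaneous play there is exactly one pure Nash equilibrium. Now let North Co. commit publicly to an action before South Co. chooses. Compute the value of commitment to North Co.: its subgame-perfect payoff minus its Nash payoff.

4

Solve by backward induction (North Co. leads).
- Uptown → South Co. plays Loc3 (best of -1, 6, 9, 8); North Co. gets -4.
- Midtown → South Co. plays Loc2 (best of 1, 6, -3, -2); North Co. gets 5.
- Downtown → South Co. plays Loc4 (best of -4, 7, -1, 8); North Co. gets 1.
North Co.'s induced payoffs are -4, 5, 1, so North Co. commits to Midtown. Subgame-perfect outcome: (Midtown, Loc2) with payoffs (5, 6).
For the simultaneous game, intersect best replies.
North Co.'s best replies: Loc1→Uptown; Loc2→Uptown; Loc3→Midtown; Loc4→Downtown.
South Co.'s best replies: Uptown→Loc3; Midtown→Loc2; Downtown→Loc4.
Only (Downtown, Loc4) has each player best-responding; Nash payoffs (1, 8).
North Co.'s commitment gain: 5 − 1 = 4.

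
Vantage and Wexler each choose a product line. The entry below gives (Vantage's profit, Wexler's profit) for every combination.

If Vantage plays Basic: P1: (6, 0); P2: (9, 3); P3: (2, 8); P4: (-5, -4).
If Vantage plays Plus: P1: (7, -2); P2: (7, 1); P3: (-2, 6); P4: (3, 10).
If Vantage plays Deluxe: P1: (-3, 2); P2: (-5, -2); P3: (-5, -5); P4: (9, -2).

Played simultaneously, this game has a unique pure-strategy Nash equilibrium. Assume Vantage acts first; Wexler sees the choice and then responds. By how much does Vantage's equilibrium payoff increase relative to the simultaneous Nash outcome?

1

Work backward from Wexler's decision.
- Basic: Wexler compares 0, 3, 8, -4 and picks P3; Vantage would get 2.
- Plus: Wexler compares -2, 1, 6, 10 and picks P4; Vantage would get 3.
- Deluxe: Wexler compares 2, -2, -5, -2 and picks P1; Vantage would get -3.
Maximizing over 2, 3, -3, Vantage chooses Plus. Subgame-perfect outcome: (Plus, P4) with payoffs (3, 10).
For the simultaneous game, intersect best replies.
Vantage's best replies: P1→Plus; P2→Basic; P3→Basic; P4→Deluxe.
Wexler's best replies: Basic→P3; Plus→P4; Deluxe→P1.
Only (Basic, P3) has each player best-responding; Nash payoffs (2, 8).
Vantage's commitment gain: 3 − 2 = 1.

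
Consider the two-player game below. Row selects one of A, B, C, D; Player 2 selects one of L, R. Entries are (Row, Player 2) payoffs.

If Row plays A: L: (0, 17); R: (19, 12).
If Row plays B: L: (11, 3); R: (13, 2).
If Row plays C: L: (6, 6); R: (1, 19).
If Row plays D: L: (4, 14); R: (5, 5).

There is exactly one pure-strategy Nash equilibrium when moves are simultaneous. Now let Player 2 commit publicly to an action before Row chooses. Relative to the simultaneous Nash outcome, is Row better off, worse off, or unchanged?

better off

Row best-responds to each possible Player 2 move:
- L: BR = B, leader payoff 3.
- R: BR = A, leader payoff 12.
Among 3, 12, the best is 12 at R. Subgame-perfect outcome: (A, R) with payoffs (19, 12).
Now find the simultaneous Nash equilibrium.
Row's best replies: L→B; R→A.
Player 2's best replies: A→L; B→L; C→R; D→L.
The unique mutual best reply is (B, L), giving (11, 3).
Row earns 19 sequentially versus 11 at the Nash outcome: better off.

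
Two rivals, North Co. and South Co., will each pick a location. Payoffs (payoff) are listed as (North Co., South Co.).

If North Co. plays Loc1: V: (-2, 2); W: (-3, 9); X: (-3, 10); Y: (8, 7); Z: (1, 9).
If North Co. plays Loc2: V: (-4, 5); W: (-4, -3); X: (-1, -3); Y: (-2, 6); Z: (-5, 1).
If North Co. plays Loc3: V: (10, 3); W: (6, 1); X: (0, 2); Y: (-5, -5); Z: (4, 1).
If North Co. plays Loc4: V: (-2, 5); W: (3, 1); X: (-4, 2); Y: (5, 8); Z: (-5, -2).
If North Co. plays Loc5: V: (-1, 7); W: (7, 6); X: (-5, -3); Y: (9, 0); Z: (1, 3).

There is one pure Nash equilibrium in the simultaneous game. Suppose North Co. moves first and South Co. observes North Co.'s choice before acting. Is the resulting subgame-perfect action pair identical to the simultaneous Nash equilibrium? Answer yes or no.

yes

Solve by backward induction (North Co. leads).
- Loc1: BR = X, leader payoff -3.
- Loc2: BR = Y, leader payoff -2.
- Loc3: BR = V, leader payoff 10.
- Loc4: BR = Y, leader payoff 5.
- Loc5: BR = V, leader payoff -1.
Among -3, -2, 10, 5, -1, the best is 10 at Loc3. Subgame-perfect outcome: (Loc3, V) with payoffs (10, 3).
Under simultaneous play:
North Co.'s best replies: V→Loc3; W→Loc5; X→Loc3; Y→Loc5; Z→Loc3.
South Co.'s best replies: Loc1→X; Loc2→Y; Loc3→V; Loc4→Y; Loc5→V.
The unique mutual best reply is (Loc3, V), giving (10, 3).
Sequential outcome (Loc3, V) coincides with the Nash profile (Loc3, V).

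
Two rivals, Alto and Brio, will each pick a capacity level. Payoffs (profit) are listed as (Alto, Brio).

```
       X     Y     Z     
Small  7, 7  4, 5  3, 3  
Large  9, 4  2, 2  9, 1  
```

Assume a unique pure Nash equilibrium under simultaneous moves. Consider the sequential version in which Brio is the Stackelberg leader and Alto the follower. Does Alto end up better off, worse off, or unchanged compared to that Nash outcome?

Alto best-responds to each possible Brio move:
- X: BR = Large, leader payoff 4.
- Y: BR = Small, leader payoff 5.
- Z: BR = Large, leader payoff 1.
Among 4, 5, 1, the best is 5 at Y. Subgame-perfect outcome: (Small, Y) with payoffs (4, 5).
Now find the simultaneous Nash equilibrium.
Alto's best replies: X→Large; Y→Small; Z→Large.
Brio's best replies: Small→X; Large→X.
The unique mutual best reply is (Large, X), giving (9, 4).
Alto earns 4 sequentially versus 9 at the Nash outcome: worse off.

worse off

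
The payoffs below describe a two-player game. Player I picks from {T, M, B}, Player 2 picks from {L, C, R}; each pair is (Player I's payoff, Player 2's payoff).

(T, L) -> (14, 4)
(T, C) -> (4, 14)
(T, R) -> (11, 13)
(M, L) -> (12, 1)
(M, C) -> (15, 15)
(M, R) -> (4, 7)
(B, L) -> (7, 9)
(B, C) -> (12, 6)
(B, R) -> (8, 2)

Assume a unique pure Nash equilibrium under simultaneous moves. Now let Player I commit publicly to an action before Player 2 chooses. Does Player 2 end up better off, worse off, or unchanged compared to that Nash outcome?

unchanged

Solve by backward induction (Player I leads).
- T: BR = C, leader payoff 4.
- M: BR = C, leader payoff 15.
- B: BR = L, leader payoff 7.
Maximizing over 4, 15, 7, Player I chooses M. Subgame-perfect outcome: (M, C) with payoffs (15, 15).
Under simultaneous play:
Player I's best replies: L→T; C→M; R→T.
Player 2's best replies: T→C; M→C; B→L.
Only (M, C) has each player best-responding; Nash payoffs (15, 15).
Player 2 earns 15 sequentially versus 15 at the Nash outcome: unchanged.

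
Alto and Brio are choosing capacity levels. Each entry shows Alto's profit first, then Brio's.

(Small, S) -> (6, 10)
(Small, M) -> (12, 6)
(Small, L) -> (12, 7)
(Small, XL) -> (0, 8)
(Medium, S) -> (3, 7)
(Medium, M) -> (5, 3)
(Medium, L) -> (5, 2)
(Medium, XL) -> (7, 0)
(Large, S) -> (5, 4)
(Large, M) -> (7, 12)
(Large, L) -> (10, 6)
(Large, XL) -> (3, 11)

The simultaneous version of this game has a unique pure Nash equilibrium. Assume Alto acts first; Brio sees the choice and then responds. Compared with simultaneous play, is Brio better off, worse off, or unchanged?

better off

Solve by backward induction (Alto leads).
- Small: BR = S, leader payoff 6.
- Medium: BR = S, leader payoff 3.
- Large: BR = M, leader payoff 7.
Alto's induced payoffs are 6, 3, 7, so Alto commits to Large. Subgame-perfect outcome: (Large, M) with payoffs (7, 12).
Under simultaneous play:
Alto's best replies: S→Small; M→Small; L→Small; XL→Medium.
Brio's best replies: Small→S; Medium→S; Large→M.
Only (Small, S) has each player best-responding; Nash payoffs (6, 10).
Brio earns 12 sequentially versus 10 at the Nash outcome: better off.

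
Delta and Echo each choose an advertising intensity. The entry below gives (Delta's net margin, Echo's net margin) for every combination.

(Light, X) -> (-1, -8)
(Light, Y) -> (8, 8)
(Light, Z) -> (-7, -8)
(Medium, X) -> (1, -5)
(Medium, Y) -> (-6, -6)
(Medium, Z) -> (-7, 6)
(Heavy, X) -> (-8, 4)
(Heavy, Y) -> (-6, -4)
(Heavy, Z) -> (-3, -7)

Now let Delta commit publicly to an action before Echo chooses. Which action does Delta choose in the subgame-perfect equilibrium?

Light

Backward induction with Delta moving first.
- Light: BR = Y, leader payoff 8.
- Medium: BR = Z, leader payoff -7.
- Heavy: BR = X, leader payoff -8.
Maximizing over 8, -7, -8, Delta chooses Light. Subgame-perfect outcome: (Light, Y) with payoffs (8, 8).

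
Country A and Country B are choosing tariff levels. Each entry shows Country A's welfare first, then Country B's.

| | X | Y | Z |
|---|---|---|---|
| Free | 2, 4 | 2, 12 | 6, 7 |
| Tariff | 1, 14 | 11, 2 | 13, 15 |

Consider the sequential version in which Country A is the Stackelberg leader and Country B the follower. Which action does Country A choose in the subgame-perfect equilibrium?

Solve by backward induction (Country A leads).
- Free: Country B compares 4, 12, 7 and picks Y; Country A would get 2.
- Tariff: Country B compares 14, 2, 15 and picks Z; Country A would get 13.
Among 2, 13, the best is 13 at Tariff. Subgame-perfect outcome: (Tariff, Z) with payoffs (13, 15).

Tariff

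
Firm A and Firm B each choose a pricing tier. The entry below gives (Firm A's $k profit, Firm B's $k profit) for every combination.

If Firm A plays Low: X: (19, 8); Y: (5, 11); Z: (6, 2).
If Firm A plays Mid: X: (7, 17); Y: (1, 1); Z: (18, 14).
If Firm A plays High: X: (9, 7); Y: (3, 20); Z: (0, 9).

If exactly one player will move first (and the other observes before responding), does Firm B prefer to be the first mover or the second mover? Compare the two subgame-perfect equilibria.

If Firm A leads: Firm B's best replies are Low→Y, Mid→X, High→Y; Firm A's induced payoffs 5, 7, 3; outcome (Mid, X), payoffs (7, 17).
If Firm B leads: Firm A's best replies are X→Low, Y→Low, Z→Mid; Firm B's induced payoffs 8, 11, 14; outcome (Mid, Z), payoffs (18, 14).
Firm B gets 14 moving first and 17 moving second, so Firm B prefers to move second.

second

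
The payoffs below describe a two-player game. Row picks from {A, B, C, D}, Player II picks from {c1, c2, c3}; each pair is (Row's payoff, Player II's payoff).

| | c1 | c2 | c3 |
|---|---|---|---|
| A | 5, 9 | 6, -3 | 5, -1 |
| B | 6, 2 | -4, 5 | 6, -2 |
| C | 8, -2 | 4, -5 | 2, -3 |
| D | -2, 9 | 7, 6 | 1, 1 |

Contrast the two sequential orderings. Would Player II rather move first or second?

If Row leads: Player II's best replies are A→c1, B→c2, C→c1, D→c1; Row's induced payoffs 5, -4, 8, -2; outcome (C, c1), payoffs (8, -2).
If Player II leads: Row's best replies are c1→C, c2→D, c3→B; Player II's induced payoffs -2, 6, -2; outcome (D, c2), payoffs (7, 6).
Player II gets 6 moving first and -2 moving second, so Player II prefers to move first.

first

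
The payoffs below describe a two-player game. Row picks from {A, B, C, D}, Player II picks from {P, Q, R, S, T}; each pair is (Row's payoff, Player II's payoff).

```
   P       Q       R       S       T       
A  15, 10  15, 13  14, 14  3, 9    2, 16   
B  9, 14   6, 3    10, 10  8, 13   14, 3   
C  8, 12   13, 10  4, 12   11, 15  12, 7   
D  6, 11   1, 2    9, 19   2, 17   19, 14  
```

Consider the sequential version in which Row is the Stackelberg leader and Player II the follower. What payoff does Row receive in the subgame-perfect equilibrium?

11

Solve by backward induction (Row leads).
- A → Player II plays T (best of 10, 13, 14, 9, 16); Row gets 2.
- B → Player II plays P (best of 14, 3, 10, 13, 3); Row gets 9.
- C → Player II plays S (best of 12, 10, 12, 15, 7); Row gets 11.
- D → Player II plays R (best of 11, 2, 19, 17, 14); Row gets 9.
Among 2, 9, 11, 9, the best is 11 at C. Subgame-perfect outcome: (C, S) with payoffs (11, 15).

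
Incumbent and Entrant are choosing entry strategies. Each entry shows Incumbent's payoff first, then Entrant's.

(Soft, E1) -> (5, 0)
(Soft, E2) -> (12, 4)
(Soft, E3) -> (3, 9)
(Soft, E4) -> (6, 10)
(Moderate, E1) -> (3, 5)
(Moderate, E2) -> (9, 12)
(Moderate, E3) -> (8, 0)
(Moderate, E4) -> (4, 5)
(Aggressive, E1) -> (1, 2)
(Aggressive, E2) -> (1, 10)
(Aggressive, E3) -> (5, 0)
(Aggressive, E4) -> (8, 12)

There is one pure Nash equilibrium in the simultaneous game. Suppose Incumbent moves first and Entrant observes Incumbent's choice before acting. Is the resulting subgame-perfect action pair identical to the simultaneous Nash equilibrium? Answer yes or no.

no

Solve by backward induction (Incumbent leads).
- Soft: BR = E4, leader payoff 6.
- Moderate: BR = E2, leader payoff 9.
- Aggressive: BR = E4, leader payoff 8.
Incumbent's induced payoffs are 6, 9, 8, so Incumbent commits to Moderate. Subgame-perfect outcome: (Moderate, E2) with payoffs (9, 12).
Under simultaneous play:
Incumbent's best replies: E1→Soft; E2→Soft; E3→Moderate; E4→Aggressive.
Entrant's best replies: Soft→E4; Moderate→E2; Aggressive→E4.
The unique mutual best reply is (Aggressive, E4), giving (8, 12).
Sequential outcome (Moderate, E2) differs from the Nash profile (Aggressive, E4).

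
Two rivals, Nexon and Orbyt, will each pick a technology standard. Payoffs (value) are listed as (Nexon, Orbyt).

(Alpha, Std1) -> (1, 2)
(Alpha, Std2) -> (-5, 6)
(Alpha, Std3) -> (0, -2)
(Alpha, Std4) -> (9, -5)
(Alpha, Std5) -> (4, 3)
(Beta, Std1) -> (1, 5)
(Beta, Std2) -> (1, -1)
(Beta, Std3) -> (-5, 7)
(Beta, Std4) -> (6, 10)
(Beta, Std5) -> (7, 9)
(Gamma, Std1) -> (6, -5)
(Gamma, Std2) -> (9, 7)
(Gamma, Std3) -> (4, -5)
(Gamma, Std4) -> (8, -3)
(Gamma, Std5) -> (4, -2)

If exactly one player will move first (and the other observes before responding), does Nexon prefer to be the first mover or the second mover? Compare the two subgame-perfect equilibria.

first

If Nexon leads: Orbyt's best replies are Alpha→Std2, Beta→Std4, Gamma→Std2; Nexon's induced payoffs -5, 6, 9; outcome (Gamma, Std2), payoffs (9, 7).
If Orbyt leads: Nexon's best replies are Std1→Gamma, Std2→Gamma, Std3→Gamma, Std4→Alpha, Std5→Beta; Orbyt's induced payoffs -5, 7, -5, -5, 9; outcome (Beta, Std5), payoffs (7, 9).
Nexon gets 9 moving first and 7 moving second, so Nexon prefers to move first.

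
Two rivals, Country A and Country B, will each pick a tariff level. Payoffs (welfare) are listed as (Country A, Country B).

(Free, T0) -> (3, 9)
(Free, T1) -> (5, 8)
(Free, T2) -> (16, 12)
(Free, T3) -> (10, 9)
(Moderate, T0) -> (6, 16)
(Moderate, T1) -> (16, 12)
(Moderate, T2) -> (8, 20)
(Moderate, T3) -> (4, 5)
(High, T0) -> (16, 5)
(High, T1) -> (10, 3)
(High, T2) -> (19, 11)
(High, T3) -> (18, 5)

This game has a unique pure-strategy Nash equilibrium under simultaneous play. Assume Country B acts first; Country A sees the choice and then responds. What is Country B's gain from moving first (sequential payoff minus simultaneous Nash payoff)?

Solve by backward induction (Country B leads).
- T0: BR = High, leader payoff 5.
- T1: BR = Moderate, leader payoff 12.
- T2: BR = High, leader payoff 11.
- T3: BR = High, leader payoff 5.
Maximizing over 5, 12, 11, 5, Country B chooses T1. Subgame-perfect outcome: (Moderate, T1) with payoffs (16, 12).
Under simultaneous play:
Country A's best replies: T0→High; T1→Moderate; T2→High; T3→High.
Country B's best replies: Free→T2; Moderate→T2; High→T2.
Only (High, T2) has each player best-responding; Nash payoffs (19, 11).
Country B's commitment gain: 12 − 11 = 1.

1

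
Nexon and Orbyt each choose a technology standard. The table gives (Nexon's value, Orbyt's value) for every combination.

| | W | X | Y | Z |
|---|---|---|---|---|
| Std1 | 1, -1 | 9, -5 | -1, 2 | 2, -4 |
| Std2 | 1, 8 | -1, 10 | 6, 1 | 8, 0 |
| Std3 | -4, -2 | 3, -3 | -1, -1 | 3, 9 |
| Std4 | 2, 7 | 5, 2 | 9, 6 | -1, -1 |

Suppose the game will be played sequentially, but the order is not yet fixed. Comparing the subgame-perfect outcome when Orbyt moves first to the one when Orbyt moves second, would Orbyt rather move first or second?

second

If Nexon leads: Orbyt's best replies are Std1→Y, Std2→X, Std3→Z, Std4→W; Nexon's induced payoffs -1, -1, 3, 2; outcome (Std3, Z), payoffs (3, 9).
If Orbyt leads: Nexon's best replies are W→Std4, X→Std1, Y→Std4, Z→Std2; Orbyt's induced payoffs 7, -5, 6, 0; outcome (Std4, W), payoffs (2, 7).
Orbyt gets 7 moving first and 9 moving second, so Orbyt prefers to move second.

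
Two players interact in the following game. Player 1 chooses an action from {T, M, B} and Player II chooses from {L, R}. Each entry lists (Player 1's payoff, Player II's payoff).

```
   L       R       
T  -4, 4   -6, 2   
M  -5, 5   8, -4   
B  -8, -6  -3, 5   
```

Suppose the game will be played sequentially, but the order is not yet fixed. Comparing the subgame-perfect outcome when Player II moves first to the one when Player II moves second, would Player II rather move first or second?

If Player 1 leads: Player II's best replies are T→L, M→L, B→R; Player 1's induced payoffs -4, -5, -3; outcome (B, R), payoffs (-3, 5).
If Player II leads: Player 1's best replies are L→T, R→M; Player II's induced payoffs 4, -4; outcome (T, L), payoffs (-4, 4).
Player II gets 4 moving first and 5 moving second, so Player II prefers to move second.

second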